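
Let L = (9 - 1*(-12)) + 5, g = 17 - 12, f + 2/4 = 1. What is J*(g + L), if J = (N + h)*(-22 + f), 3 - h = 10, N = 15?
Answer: -5332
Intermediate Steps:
f = 1/2 (f = -1/2 + 1 = 1/2 ≈ 0.50000)
h = -7 (h = 3 - 1*10 = 3 - 10 = -7)
J = -172 (J = (15 - 7)*(-22 + 1/2) = 8*(-43/2) = -172)
g = 5
L = 26 (L = (9 + 12) + 5 = 21 + 5 = 26)
J*(g + L) = -172*(5 + 26) = -172*31 = -5332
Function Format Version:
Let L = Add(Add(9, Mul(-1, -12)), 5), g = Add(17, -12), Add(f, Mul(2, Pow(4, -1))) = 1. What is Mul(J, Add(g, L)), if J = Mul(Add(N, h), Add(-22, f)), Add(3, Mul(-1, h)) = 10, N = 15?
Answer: -5332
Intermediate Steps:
f = Rational(1, 2) (f = Add(Rational(-1, 2), 1) = Rational(1, 2) ≈ 0.50000)
h = -7 (h = Add(3, Mul(-1, 10)) = Add(3, -10) = -7)
J = -172 (J = Mul(Add(15, -7), Add(-22, Rational(1, 2))) = Mul(8, Rational(-43, 2)) = -172)
g = 5
L = 26 (L = Add(Add(9, 12), 5) = Add(21, 5) = 26)
Mul(J, Add(g, L)) = Mul(-172, Add(5, 26)) = Mul(-172, 31) = -5332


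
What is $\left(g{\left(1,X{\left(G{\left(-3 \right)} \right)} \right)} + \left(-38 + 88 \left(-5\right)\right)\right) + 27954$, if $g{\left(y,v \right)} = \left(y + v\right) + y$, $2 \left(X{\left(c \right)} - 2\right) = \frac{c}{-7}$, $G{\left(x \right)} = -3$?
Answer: $\frac{384723}{14} \approx 27480.0$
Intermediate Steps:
$X{\left(c \right)} = 2 - \frac{c}{14}$ ($X{\left(c \right)} = 2 + \frac{c \frac{1}{-7}}{2} = 2 + \frac{c \left(- \frac{1}{7}\right)}{2} = 2 + \frac{\left(- \frac{1}{7}\right) c}{2} = 2 - \frac{c}{14}$)
$g{\left(y,v \right)} = v + 2 y$ ($g{\left(y,v \right)} = \left(v + y\right) + y = v + 2 y$)
$\left(g{\left(1,X{\left(G{\left(-3 \right)} \right)} \right)} + \left(-38 + 88 \left(-5\right)\right)\right) + 27954 = \left(\left(\left(2 - - \frac{3}{14}\right) + 2 \cdot 1\right) + \left(-38 + 88 \left(-5\right)\right)\right) + 27954 = \left(\left(\left(2 + \frac{3}{14}\right) + 2\right) - 478\right) + 27954 = \left(\left(\frac{31}{14} + 2\right) - 478\right) + 27954 = \left(\frac{59}{14} - 478\right) + 27954 = - \frac{6633}{14} + 27954 = \frac{384723}{14}$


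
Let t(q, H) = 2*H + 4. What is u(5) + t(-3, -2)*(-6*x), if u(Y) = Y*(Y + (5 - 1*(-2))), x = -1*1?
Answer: 60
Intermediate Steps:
t(q, H) = 4 + 2*H
x = -1
u(Y) = Y*(7 + Y) (u(Y) = Y*(Y + (5 + 2)) = Y*(Y + 7) = Y*(7 + Y))
u(5) + t(-3, -2)*(-6*x) = 5*(7 + 5) + (4 + 2*(-2))*(-6*(-1)) = 5*12 + (4 - 4)*6 = 60 + 0*6 = 60 + 0 = 60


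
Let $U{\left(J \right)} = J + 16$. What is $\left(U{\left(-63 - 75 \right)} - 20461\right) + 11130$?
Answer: $-9453$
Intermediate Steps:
$U{\left(J \right)} = 16 + J$
$\left(U{\left(-63 - 75 \right)} - 20461\right) + 11130 = \left(\left(16 - 138\right) - 20461\right) + 11130 = \left(-122 - 20461\right) + 11130 = -20583 + 11130 = -9453$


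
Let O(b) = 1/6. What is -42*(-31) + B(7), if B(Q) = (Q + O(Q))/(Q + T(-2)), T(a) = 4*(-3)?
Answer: 39017/30 ≈ 1300.6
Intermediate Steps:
T(a) = -12
O(b) = 1/6
B(Q) = (1/6 + Q)/(-12 + Q) (B(Q) = (Q + 1/6)/(Q - 12) = (1/6 + Q)/(-12 + Q))
-42*(-31) + B(7) = -42*(-31) + (1/6 + 7)/(-12 + 7) = 1302 + (43/6)/(-5) = 1302 - 1/5*43/6 = 1302 - 43/30 = 39017/30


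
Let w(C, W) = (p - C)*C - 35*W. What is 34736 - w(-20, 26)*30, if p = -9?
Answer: 68636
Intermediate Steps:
w(C, W) = -35*W + C*(-9 - C) (w(C, W) = (-9 - C)*C - 35*W = C*(-9 - C) - 35*W = -35*W + C*(-9 - C))
34736 - w(-20, 26)*30 = 34736 - (-1*(-20)² - 35*26 - 9*(-20))*30 = 34736 - (-1*400 - 910 + 180)*30 = 34736 - (-400 - 910 + 180)*30 = 34736 - (-1130)*30 = 34736 - 1*(-33900) = 34736 + 33900 = 68636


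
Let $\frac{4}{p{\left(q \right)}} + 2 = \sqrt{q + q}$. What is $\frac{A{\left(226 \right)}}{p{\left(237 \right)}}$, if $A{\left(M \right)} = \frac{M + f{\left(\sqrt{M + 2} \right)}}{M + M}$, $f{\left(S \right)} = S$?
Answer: $- \frac{\left(2 - \sqrt{474}\right) \left(113 + \sqrt{57}\right)}{904} \approx 2.6366$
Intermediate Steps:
$p{\left(q \right)} = \frac{4}{-2 + \sqrt{2} \sqrt{q}}$ ($p{\left(q \right)} = \frac{4}{-2 + \sqrt{q + q}} = \frac{4}{-2 + \sqrt{2 q}} = \frac{4}{-2 + \sqrt{2} \sqrt{q}}$)
$A{\left(M \right)} = \frac{M + \sqrt{2 + M}}{2 M}$ ($A{\left(M \right)} = \frac{M + \sqrt{M + 2}}{M + M} = \frac{M + \sqrt{2 + M}}{2 M}$)
$\frac{A{\left(226 \right)}}{p{\left(237 \right)}} = \frac{\frac{1}{2} \cdot \frac{1}{226} \left(226 + \sqrt{2 + 226}\right)}{4 \frac{1}{-2 + \sqrt{2} \sqrt{237}}} = \frac{\frac{1}{2} \cdot \frac{1}{226} \left(226 + \sqrt{228}\right)}{4 \frac{1}{-2 + \sqrt{474}}} = \frac{1}{2} \cdot \frac{1}{226} \left(226 + 2 \sqrt{57}\right) \left(- \frac{1}{2} + \frac{\sqrt{474}}{4}\right) = \left(\frac{1}{2} + \frac{\sqrt{57}}{226}\right) \left(- \frac{1}{2} + \frac{\sqrt{474}}{4}\right)$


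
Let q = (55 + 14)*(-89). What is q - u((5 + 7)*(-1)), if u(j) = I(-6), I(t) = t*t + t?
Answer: -6171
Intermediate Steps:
I(t) = t + t**2 (I(t) = t**2 + t = t + t**2)
u(j) = 30 (u(j) = -6*(1 - 6) = -6*(-5) = 30)
q = -6141 (q = 69*(-89) = -6141)
q - u((5 + 7)*(-1)) = -6141 - 1*30 = -6141 - 30 = -6171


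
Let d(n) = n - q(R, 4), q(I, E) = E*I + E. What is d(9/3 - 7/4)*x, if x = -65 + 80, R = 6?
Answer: -1605/4 ≈ -401.25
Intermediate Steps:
q(I, E) = E + E*I
d(n) = -28 + n (d(n) = n - 4*(1 + 6) = n - 4*7 = n - 1*28 = n - 28 = -28 + n)
x = 15
d(9/3 - 7/4)*x = (-28 + (9/3 - 7/4))*15 = (-28 + (9*(1/3) - 7*1/4))*15 = (-28 + (3 - 7/4))*15 = (-28 + 5/4)*15 = -107/4*15 = -1605/4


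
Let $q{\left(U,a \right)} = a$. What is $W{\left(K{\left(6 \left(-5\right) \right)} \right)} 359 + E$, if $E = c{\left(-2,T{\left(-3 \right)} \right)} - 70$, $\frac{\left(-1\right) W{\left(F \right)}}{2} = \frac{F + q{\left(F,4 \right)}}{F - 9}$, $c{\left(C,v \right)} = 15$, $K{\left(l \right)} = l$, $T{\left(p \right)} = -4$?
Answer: $- \frac{1601}{3} \approx -533.67$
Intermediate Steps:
$W{\left(F \right)} = - \frac{2 \left(4 + F\right)}{-9 + F}$ ($W{\left(F \right)} = - 2 \frac{F + 4}{F - 9} = - 2 \frac{4 + F}{-9 + F} = - \frac{2 \left(4 + F\right)}{-9 + F}$)
$E = -55$ ($E = 15 - 70 = -55$)
$W{\left(K{\left(6 \left(-5\right) \right)} \right)} 359 + E = \frac{2 \left(-4 - 6 \left(-5\right)\right)}{-9 + 6 \left(-5\right)} 359 - 55 = \frac{2 \left(-4 - -30\right)}{-9 - 30} \cdot 359 - 55 = \frac{2 \left(-4 + 30\right)}{-39} \cdot 359 - 55 = 2 \left(- \frac{1}{39}\right) 26 \cdot 359 - 55 = \left(- \frac{4}{3}\right) 359 - 55 = - \frac{1436}{3} - 55 = - \frac{1601}{3}$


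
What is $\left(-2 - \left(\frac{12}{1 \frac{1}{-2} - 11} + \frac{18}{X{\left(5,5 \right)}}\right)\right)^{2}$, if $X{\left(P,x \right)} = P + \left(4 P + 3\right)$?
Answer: $\frac{265225}{103684} \approx 2.558$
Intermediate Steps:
$X{\left(P,x \right)} = 3 + 5 P$ ($X{\left(P,x \right)} = P + \left(3 + 4 P\right) = 3 + 5 P$)
$\left(-2 - \left(\frac{12}{1 \frac{1}{-2} - 11} + \frac{18}{X{\left(5,5 \right)}}\right)\right)^{2} = \left(-2 - \left(\frac{12}{1 \frac{1}{-2} - 11} + \frac{18}{3 + 5 \cdot 5}\right)\right)^{2} = \left(-2 - \left(\frac{12}{1 \left(- \frac{1}{2}\right) - 11} + \frac{18}{3 + 25}\right)\right)^{2} = \left(-2 - \left(\frac{9}{14} + \frac{12}{- \frac{1}{2} - 11}\right)\right)^{2} = \left(-2 - \left(\frac{9}{14} + \frac{12}{- \frac{23}{2}}\right)\right)^{2} = \left(-2 - - \frac{129}{322}\right)^{2} = \left(-2 + \left(- \frac{9}{14} + \frac{24}{23}\right)\right)^{2} = \left(-2 + \frac{129}{322}\right)^{2} = \left(- \frac{515}{322}\right)^{2} = \frac{265225}{103684}$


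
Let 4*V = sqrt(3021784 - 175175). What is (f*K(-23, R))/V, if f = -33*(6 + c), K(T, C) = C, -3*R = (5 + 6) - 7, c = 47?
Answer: 9328*sqrt(2846609)/2846609 ≈ 5.5287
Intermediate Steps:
R = -4/3 (R = -((5 + 6) - 7)/3 = -(11 - 7)/3 = -1/3*4 = -4/3 ≈ -1.3333)
f = -1749 (f = -33*(6 + 47) = -33*53 = -1749)
V = sqrt(2846609)/4 (V = sqrt(3021784 - 175175)/4 = sqrt(2846609)/4 ≈ 421.80)
(f*K(-23, R))/V = (-1749*(-4/3))/((sqrt(2846609)/4)) = 2332*(4*sqrt(2846609)/2846609) = 9328*sqrt(2846609)/2846609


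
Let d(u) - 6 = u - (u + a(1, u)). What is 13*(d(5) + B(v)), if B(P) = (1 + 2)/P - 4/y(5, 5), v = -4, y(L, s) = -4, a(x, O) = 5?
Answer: 65/4 ≈ 16.250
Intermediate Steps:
d(u) = 1 (d(u) = 6 + (u - (u + 5)) = 6 + (u - (5 + u)) = 6 + (u + (-5 - u)) = 6 - 5 = 1)
B(P) = 1 + 3/P (B(P) = (1 + 2)/P - 4/(-4) = 3/P - 4*(-¼) = 3/P + 1 = 1 + 3/P)
13*(d(5) + B(v)) = 13*(1 + (3 - 4)/(-4)) = 13*(1 - ¼*(-1)) = 13*(1 + ¼) = 13*(5/4) = 65/4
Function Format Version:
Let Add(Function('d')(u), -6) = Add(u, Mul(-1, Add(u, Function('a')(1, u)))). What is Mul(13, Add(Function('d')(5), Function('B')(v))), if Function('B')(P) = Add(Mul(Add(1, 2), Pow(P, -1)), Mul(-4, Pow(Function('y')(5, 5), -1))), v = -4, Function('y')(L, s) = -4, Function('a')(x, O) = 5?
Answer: Rational(65, 4) ≈ 16.250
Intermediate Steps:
Function('d')(u) = 1 (Function('d')(u) = Add(6, Add(u, Mul(-1, Add(u, 5)))) = Add(6, Add(u, Mul(-1, Add(5, u)))) = Add(6, Add(u, Add(-5, Mul(-1, u)))) = Add(6, -5) = 1)
Function('B')(P) = Add(1, Mul(3, Pow(P, -1))) (Function('B')(P) = Add(Mul(Add(1, 2), Pow(P, -1)), Mul(-4, Pow(-4, -1))) = Add(Mul(3, Pow(P, -1)), Mul(-4, Rational(-1, 4))) = Add(Mul(3, Pow(P, -1)), 1) = Add(1, Mul(3, Pow(P, -1))))
Mul(13, Add(Function('d')(5), Function('B')(v))) = Mul(13, Add(1, Mul(Pow(-4, -1), Add(3, -4)))) = Mul(13, Add(1, Mul(Rational(-1, 4), -1))) = Mul(13, Add(1, Rational(1, 4))) = Mul(13, Rational(5, 4)) = Rational(65, 4)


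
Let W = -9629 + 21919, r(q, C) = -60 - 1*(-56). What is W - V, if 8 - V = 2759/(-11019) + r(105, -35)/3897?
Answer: 175797031409/14313681 ≈ 12282.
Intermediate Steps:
r(q, C) = -4 (r(q, C) = -60 + 56 = -4)
W = 12290
V = 118108081/14313681 (V = 8 - (2759/(-11019) - 4/3897) = 8 - (2759*(-1/11019) - 4*1/3897) = 8 - (-2759/11019 - 4/3897) = 8 - 1*(-3598633/14313681) = 8 + 3598633/14313681 = 118108081/14313681 ≈ 8.2514)
W - V = 12290 - 1*118108081/14313681 = 12290 - 118108081/14313681 = 175797031409/14313681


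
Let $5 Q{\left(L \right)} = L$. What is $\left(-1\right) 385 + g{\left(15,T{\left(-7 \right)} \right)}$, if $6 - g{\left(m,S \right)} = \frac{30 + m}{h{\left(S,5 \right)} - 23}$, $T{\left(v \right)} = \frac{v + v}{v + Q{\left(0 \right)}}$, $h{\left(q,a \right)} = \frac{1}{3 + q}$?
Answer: $- \frac{14327}{38} \approx -377.03$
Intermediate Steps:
$Q{\left(L \right)} = \frac{L}{5}$
$T{\left(v \right)} = 2$ ($T{\left(v \right)} = \frac{v + v}{v + \frac{1}{5} \cdot 0} = \frac{2 v}{v + 0} = \frac{2 v}{v} = 2$)
$g{\left(m,S \right)} = 6 - \frac{30 + m}{-23 + \frac{1}{3 + S}}$ ($g{\left(m,S \right)} = 6 - \frac{30 + m}{\frac{1}{3 + S} - 23} = 6 - \frac{30 + m}{-23 + \frac{1}{3 + S}}$)
$\left(-1\right) 385 + g{\left(15,T{\left(-7 \right)} \right)} = \left(-1\right) 385 + \frac{-6 + \left(3 + 2\right) \left(168 + 15\right)}{68 + 23 \cdot 2} = -385 + \frac{-6 + 5 \cdot 183}{68 + 46} = -385 + \frac{-6 + 915}{114} = -385 + \frac{1}{114} \cdot 909 = -385 + \frac{303}{38} = - \frac{14327}{38}$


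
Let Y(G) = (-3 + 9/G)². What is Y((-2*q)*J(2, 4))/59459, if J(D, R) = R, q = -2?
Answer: 1521/15221504 ≈ 9.9924e-5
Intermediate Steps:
Y((-2*q)*J(2, 4))/59459 = (9*(-3 - 2*(-2)*4)²/(-2*(-2)*4)²)/59459 = (9*(-3 + 4*4)²/(4*4)²)*(1/59459) = (9*(-3 + 16)²/16²)*(1/59459) = (9*(1/256)*13²)*(1/59459) = (9*(1/256)*169)*(1/59459) = (1521/256)*(1/59459) = 1521/15221504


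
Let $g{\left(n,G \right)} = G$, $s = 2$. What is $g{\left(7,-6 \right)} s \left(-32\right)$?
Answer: $384$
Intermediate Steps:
$g{\left(7,-6 \right)} s \left(-32\right) = - 6 \cdot 2 \left(-32\right) = \left(-6\right) \left(-64\right) = 384$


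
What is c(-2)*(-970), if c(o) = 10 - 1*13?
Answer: 2910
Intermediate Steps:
c(o) = -3 (c(o) = 10 - 13 = -3)
c(-2)*(-970) = -3*(-970) = 2910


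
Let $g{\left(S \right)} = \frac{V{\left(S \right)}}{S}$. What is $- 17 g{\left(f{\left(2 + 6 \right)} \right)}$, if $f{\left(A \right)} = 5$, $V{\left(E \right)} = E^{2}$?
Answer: $-85$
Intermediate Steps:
$g{\left(S \right)} = S$ ($g{\left(S \right)} = \frac{S^{2}}{S} = S$)
$- 17 g{\left(f{\left(2 + 6 \right)} \right)} = \left(-17\right) 5 = -85$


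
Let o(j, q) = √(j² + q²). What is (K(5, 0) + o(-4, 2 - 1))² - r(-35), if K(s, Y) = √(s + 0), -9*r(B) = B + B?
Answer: 128/9 + 2*√85 ≈ 32.661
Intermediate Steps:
r(B) = -2*B/9 (r(B) = -(B + B)/9 = -2*B/9)
K(s, Y) = √s
(K(5, 0) + o(-4, 2 - 1))² - r(-35) = (√5 + √((-4)² + (2 - 1)²))² - (-2)*(-35)/9 = (√5 + √(16 + 1²))² - 1*70/9 = (√5 + √(16 + 1))² - 70/9 = (√5 + √17)² - 70/9 = -70/9 + (√5 + √17)²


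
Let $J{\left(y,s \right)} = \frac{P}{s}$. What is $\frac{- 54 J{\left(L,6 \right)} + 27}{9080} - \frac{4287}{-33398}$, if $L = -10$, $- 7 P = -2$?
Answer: $\frac{139096389}{1061388440} \approx 0.13105$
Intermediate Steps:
$P = \frac{2}{7}$ ($P = \left(- \frac{1}{7}\right) \left(-2\right) = \frac{2}{7} \approx 0.28571$)
$J{\left(y,s \right)} = \frac{2}{7 s}$
$\frac{- 54 J{\left(L,6 \right)} + 27}{9080} - \frac{4287}{-33398} = \frac{- 54 \frac{2}{7 \cdot 6} + 27}{9080} - \frac{4287}{-33398} = \left(- 54 \cdot \frac{2}{7} \cdot \frac{1}{6} + 27\right) \frac{1}{9080} - - \frac{4287}{33398} = \left(\left(-54\right) \frac{1}{21} + 27\right) \frac{1}{9080} + \frac{4287}{33398} = \left(- \frac{18}{7} + 27\right) \frac{1}{9080} + \frac{4287}{33398} = \frac{171}{7} \cdot \frac{1}{9080} + \frac{4287}{33398} = \frac{171}{63560} + \frac{4287}{33398} = \frac{139096389}{1061388440}$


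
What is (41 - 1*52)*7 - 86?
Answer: -163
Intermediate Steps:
(41 - 1*52)*7 - 86 = (41 - 52)*7 - 86 = -11*7 - 86 = -77 - 86 = -163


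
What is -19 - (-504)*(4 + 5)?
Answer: 4517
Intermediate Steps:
-19 - (-504)*(4 + 5) = -19 - (-504)*9 = -19 - 126*(-36) = -19 + 4536 = 4517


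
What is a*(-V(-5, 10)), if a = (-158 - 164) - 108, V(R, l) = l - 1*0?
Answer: 4300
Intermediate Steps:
V(R, l) = l (V(R, l) = l + 0 = l)
a = -430 (a = -322 - 108 = -430)
a*(-V(-5, 10)) = -(-430)*10 = -430*(-10) = 4300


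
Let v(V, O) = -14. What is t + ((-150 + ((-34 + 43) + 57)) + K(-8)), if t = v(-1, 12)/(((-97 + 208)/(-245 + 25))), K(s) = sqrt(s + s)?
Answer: -6244/111 + 4*I ≈ -56.252 + 4.0*I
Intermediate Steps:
K(s) = sqrt(2)*sqrt(s) (K(s) = sqrt(2*s) = sqrt(2)*sqrt(s))
t = 3080/111 (t = -14*(-245 + 25)/(-97 + 208) = -14/(111/(-220)) = -14/(111*(-1/220)) = -14/(-111/220) = -14*(-220/111) = 3080/111 ≈ 27.748)
t + ((-150 + ((-34 + 43) + 57)) + K(-8)) = 3080/111 + ((-150 + ((-34 + 43) + 57)) + sqrt(2)*sqrt(-8)) = 3080/111 + ((-150 + (9 + 57)) + sqrt(2)*(2*I*sqrt(2))) = 3080/111 + ((-150 + 66) + 4*I) = 3080/111 + (-84 + 4*I) = -6244/111 + 4*I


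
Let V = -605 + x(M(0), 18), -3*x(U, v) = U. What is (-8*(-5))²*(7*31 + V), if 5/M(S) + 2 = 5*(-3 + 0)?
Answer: -31652800/51 ≈ -6.2064e+5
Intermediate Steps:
M(S) = -5/17 (M(S) = 5/(-2 + 5*(-3 + 0)) = 5/(-2 + 5*(-3)) = 5/(-2 - 15) = 5/(-17) = 5*(-1/17) = -5/17)
x(U, v) = -U/3
V = -30850/51 (V = -605 - ⅓*(-5/17) = -605 + 5/51 = -30850/51 ≈ -604.90)
(-8*(-5))²*(7*31 + V) = (-8*(-5))²*(7*31 - 30850/51) = 40²*(217 - 30850/51) = 1600*(-19783/51) = -31652800/51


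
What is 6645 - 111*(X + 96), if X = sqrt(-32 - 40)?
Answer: -4011 - 666*I*sqrt(2) ≈ -4011.0 - 941.87*I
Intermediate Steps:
X = 6*I*sqrt(2) (X = sqrt(-72) = 6*I*sqrt(2) ≈ 8.4853*I)
6645 - 111*(X + 96) = 6645 - 111*(6*I*sqrt(2) + 96) = 6645 - 111*(96 + 6*I*sqrt(2)) = 6645 + (-10656 - 666*I*sqrt(2)) = -4011 - 666*I*sqrt(2)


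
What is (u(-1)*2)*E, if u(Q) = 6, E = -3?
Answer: -36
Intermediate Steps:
(u(-1)*2)*E = (6*2)*(-3) = 12*(-3) = -36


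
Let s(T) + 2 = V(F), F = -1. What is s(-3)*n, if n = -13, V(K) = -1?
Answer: 39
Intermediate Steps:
s(T) = -3 (s(T) = -2 - 1 = -3)
s(-3)*n = -3*(-13) = 39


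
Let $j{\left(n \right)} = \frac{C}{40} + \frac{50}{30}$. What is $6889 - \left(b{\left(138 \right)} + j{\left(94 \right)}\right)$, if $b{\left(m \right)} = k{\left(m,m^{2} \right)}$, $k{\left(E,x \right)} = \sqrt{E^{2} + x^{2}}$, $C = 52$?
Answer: $\frac{206581}{30} - 138 \sqrt{19045} \approx -12158.0$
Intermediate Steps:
$j{\left(n \right)} = \frac{89}{30}$ ($j{\left(n \right)} = \frac{52}{40} + \frac{50}{30} = 52 \cdot \frac{1}{40} + 50 \cdot \frac{1}{30} = \frac{13}{10} + \frac{5}{3} = \frac{89}{30}$)
$b{\left(m \right)} = \sqrt{m^{2} + m^{4}}$ ($b{\left(m \right)} = \sqrt{m^{2} + \left(m^{2}\right)^{2}} = \sqrt{m^{2} + m^{4}}$)
$6889 - \left(b{\left(138 \right)} + j{\left(94 \right)}\right) = 6889 - \left(\sqrt{138^{2} + 138^{4}} + \frac{89}{30}\right) = 6889 - \left(\sqrt{19044 + 362673936} + \frac{89}{30}\right) = 6889 - \left(\sqrt{362692980} + \frac{89}{30}\right) = 6889 - \left(138 \sqrt{19045} + \frac{89}{30}\right) = 6889 - \left(\frac{89}{30} + 138 \sqrt{19045}\right) = \frac{206581}{30} - 138 \sqrt{19045}$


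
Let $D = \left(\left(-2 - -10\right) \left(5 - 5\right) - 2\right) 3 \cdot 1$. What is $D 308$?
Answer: $-1848$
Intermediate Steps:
$D = -6$ ($D = \left(\left(-2 + 10\right) 0 - 2\right) 3 = \left(8 \cdot 0 - 2\right) 3 = \left(0 - 2\right) 3 = \left(-2\right) 3 = -6$)
$D 308 = \left(-6\right) 308 = -1848$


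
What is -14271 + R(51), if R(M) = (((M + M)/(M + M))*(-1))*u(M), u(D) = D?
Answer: -14322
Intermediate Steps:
R(M) = -M (R(M) = (((M + M)/(M + M))*(-1))*M = (((2*M)/((2*M)))*(-1))*M = (((2*M)*(1/(2*M)))*(-1))*M = (1*(-1))*M = -M)
-14271 + R(51) = -14271 - 1*51 = -14271 - 51 = -14322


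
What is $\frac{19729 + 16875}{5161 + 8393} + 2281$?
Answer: $\frac{15476639}{6777} \approx 2283.7$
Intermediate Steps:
$\frac{19729 + 16875}{5161 + 8393} + 2281 = \frac{36604}{13554} + 2281 = 36604 \cdot \frac{1}{13554} + 2281 = \frac{18302}{6777} + 2281 = \frac{15476639}{6777}$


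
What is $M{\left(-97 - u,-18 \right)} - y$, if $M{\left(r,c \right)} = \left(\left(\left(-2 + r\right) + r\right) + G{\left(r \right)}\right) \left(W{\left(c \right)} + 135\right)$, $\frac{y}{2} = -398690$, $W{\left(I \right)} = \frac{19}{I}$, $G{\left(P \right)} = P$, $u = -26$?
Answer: $\frac{13834475}{18} \approx 7.6858 \cdot 10^{5}$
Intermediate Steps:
$y = -797380$ ($y = 2 \left(-398690\right) = -797380$)
$M{\left(r,c \right)} = \left(-2 + 3 r\right) \left(135 + \frac{19}{c}\right)$ ($M{\left(r,c \right)} = \left(\left(\left(-2 + r\right) + r\right) + r\right) \left(\frac{19}{c} + 135\right) = \left(\left(-2 + 2 r\right) + r\right) \left(135 + \frac{19}{c}\right) = \left(-2 + 3 r\right) \left(135 + \frac{19}{c}\right)$)
$M{\left(-97 - u,-18 \right)} - y = \left(-270 - \frac{38}{-18} + 405 \left(-97 - -26\right) + \frac{57 \left(-97 - -26\right)}{-18}\right) - -797380 = \left(-270 - - \frac{19}{9} + 405 \left(-97 + 26\right) + 57 \left(-97 + 26\right) \left(- \frac{1}{18}\right)\right) + 797380 = \left(-270 + \frac{19}{9} + 405 \left(-71\right) + 57 \left(-71\right) \left(- \frac{1}{18}\right)\right) + 797380 = \left(-270 + \frac{19}{9} - 28755 + \frac{1349}{6}\right) + 797380 = - \frac{518365}{18} + 797380 = \frac{13834475}{18}$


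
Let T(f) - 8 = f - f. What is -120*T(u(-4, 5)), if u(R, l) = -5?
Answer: -960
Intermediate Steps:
T(f) = 8 (T(f) = 8 + (f - f) = 8 + 0 = 8)
-120*T(u(-4, 5)) = -120*8 = -960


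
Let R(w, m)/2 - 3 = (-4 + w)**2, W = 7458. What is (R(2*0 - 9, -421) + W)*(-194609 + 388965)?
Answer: 1516365512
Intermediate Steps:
R(w, m) = 6 + 2*(-4 + w)**2
(R(2*0 - 9, -421) + W)*(-194609 + 388965) = ((6 + 2*(-4 + (2*0 - 9))**2) + 7458)*(-194609 + 388965) = ((6 + 2*(-4 + (0 - 9))**2) + 7458)*194356 = ((6 + 2*(-4 - 9)**2) + 7458)*194356 = ((6 + 2*(-13)**2) + 7458)*194356 = ((6 + 2*169) + 7458)*194356 = ((6 + 338) + 7458)*194356 = (344 + 7458)*194356 = 7802*194356 = 1516365512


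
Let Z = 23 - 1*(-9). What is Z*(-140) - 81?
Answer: -4561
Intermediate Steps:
Z = 32 (Z = 23 + 9 = 32)
Z*(-140) - 81 = 32*(-140) - 81 = -4480 - 81 = -4561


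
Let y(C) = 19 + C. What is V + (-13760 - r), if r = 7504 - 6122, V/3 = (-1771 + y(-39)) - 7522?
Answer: -43081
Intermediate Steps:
V = -27939 (V = 3*((-1771 + (19 - 39)) - 7522) = 3*((-1771 - 20) - 7522) = 3*(-1791 - 7522) = 3*(-9313) = -27939)
r = 1382
V + (-13760 - r) = -27939 + (-13760 - 1*1382) = -27939 + (-13760 - 1382) = -27939 - 15142 = -43081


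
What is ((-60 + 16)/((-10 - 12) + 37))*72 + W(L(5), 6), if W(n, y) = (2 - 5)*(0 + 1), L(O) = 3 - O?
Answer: -1071/5 ≈ -214.20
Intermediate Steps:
W(n, y) = -3 (W(n, y) = -3*1 = -3)
((-60 + 16)/((-10 - 12) + 37))*72 + W(L(5), 6) = ((-60 + 16)/((-10 - 12) + 37))*72 - 3 = -44/(-22 + 37)*72 - 3 = -44/15*72 - 3 = -1056/5 - 3 = -1071/5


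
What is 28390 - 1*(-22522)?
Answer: 50912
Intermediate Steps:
28390 - 1*(-22522) = 28390 + 22522 = 50912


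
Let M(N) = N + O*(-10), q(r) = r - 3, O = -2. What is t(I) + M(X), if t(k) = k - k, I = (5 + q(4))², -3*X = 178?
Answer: -118/3 ≈ -39.333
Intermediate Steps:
q(r) = -3 + r
X = -178/3 (X = -⅓*178 = -178/3 ≈ -59.333)
I = 36 (I = (5 + (-3 + 4))² = (5 + 1)² = 6² = 36)
M(N) = 20 + N (M(N) = N - 2*(-10) = N + 20 = 20 + N)
t(k) = 0
t(I) + M(X) = 0 + (20 - 178/3) = 0 - 118/3 = -118/3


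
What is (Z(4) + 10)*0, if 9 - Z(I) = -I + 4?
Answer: 0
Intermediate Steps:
Z(I) = 5 + I (Z(I) = 9 - (-I + 4) = 9 - (4 - I) = 9 + (-4 + I) = 5 + I)
(Z(4) + 10)*0 = ((5 + 4) + 10)*0 = (9 + 10)*0 = 19*0 = 0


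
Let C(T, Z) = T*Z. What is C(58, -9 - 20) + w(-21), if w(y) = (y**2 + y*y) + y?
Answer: -821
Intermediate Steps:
w(y) = y + 2*y**2 (w(y) = (y**2 + y**2) + y = 2*y**2 + y = y + 2*y**2)
C(58, -9 - 20) + w(-21) = 58*(-9 - 20) - 21*(1 + 2*(-21)) = 58*(-29) - 21*(1 - 42) = -1682 - 21*(-41) = -1682 + 861 = -821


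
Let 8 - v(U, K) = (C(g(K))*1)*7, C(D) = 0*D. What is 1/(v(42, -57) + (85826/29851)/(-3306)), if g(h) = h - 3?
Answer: 49343703/394706711 ≈ 0.12501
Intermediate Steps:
g(h) = -3 + h
C(D) = 0
v(U, K) = 8 (v(U, K) = 8 - 0*1*7 = 8 - 0*7 = 8 - 1*0 = 8 + 0 = 8)
1/(v(42, -57) + (85826/29851)/(-3306)) = 1/(8 + (85826/29851)/(-3306)) = 1/(8 + (85826*(1/29851))*(-1/3306)) = 1/(8 + (85826/29851)*(-1/3306)) = 1/(8 - 42913/49343703) = 1/(394706711/49343703) = 49343703/394706711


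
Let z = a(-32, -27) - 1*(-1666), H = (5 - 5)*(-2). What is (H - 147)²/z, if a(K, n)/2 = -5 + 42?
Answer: 7203/580 ≈ 12.419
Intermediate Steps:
a(K, n) = 74 (a(K, n) = 2*(-5 + 42) = 2*37 = 74)
H = 0 (H = 0*(-2) = 0)
z = 1740 (z = 74 - 1*(-1666) = 74 + 1666 = 1740)
(H - 147)²/z = (0 - 147)²/1740 = (-147)²*(1/1740) = 21609*(1/1740) = 7203/580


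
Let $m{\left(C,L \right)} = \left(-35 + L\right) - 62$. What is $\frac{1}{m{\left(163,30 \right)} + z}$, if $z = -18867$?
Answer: $- \frac{1}{18934} \approx -5.2815 \cdot 10^{-5}$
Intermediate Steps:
$m{\left(C,L \right)} = -97 + L$ ($m{\left(C,L \right)} = \left(-35 + L\right) - 62 = -97 + L$)
$\frac{1}{m{\left(163,30 \right)} + z} = \frac{1}{\left(-97 + 30\right) - 18867} = \frac{1}{-67 - 18867} = \frac{1}{-18934} = - \frac{1}{18934}$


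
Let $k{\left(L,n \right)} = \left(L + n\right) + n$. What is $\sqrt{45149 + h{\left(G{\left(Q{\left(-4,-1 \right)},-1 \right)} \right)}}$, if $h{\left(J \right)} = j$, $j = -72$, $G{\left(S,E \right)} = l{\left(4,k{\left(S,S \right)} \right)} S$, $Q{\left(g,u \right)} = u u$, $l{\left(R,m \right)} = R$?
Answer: $\sqrt{45077} \approx 212.31$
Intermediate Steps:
$k{\left(L,n \right)} = L + 2 n$
$Q{\left(g,u \right)} = u^{2}$
$G{\left(S,E \right)} = 4 S$
$h{\left(J \right)} = -72$
$\sqrt{45149 + h{\left(G{\left(Q{\left(-4,-1 \right)},-1 \right)} \right)}} = \sqrt{45149 - 72} = \sqrt{45077}$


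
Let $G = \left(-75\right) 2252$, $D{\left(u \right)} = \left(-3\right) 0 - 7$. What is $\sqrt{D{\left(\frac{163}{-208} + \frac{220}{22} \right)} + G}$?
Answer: $i \sqrt{168907} \approx 410.98 i$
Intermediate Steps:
$D{\left(u \right)} = -7$ ($D{\left(u \right)} = 0 - 7 = -7$)
$G = -168900$
$\sqrt{D{\left(\frac{163}{-208} + \frac{220}{22} \right)} + G} = \sqrt{-7 - 168900} = \sqrt{-168907} = i \sqrt{168907}$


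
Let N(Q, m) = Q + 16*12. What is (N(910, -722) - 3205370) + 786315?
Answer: -2417953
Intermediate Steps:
N(Q, m) = 192 + Q (N(Q, m) = Q + 192 = 192 + Q)
(N(910, -722) - 3205370) + 786315 = ((192 + 910) - 3205370) + 786315 = (1102 - 3205370) + 786315 = -3204268 + 786315 = -2417953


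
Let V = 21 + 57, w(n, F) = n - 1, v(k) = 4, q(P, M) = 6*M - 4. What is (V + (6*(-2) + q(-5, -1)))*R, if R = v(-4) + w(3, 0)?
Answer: 336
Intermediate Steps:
q(P, M) = -4 + 6*M
w(n, F) = -1 + n
V = 78
R = 6 (R = 4 + (-1 + 3) = 4 + 2 = 6)
(V + (6*(-2) + q(-5, -1)))*R = (78 + (6*(-2) + (-4 + 6*(-1))))*6 = (78 + (-12 + (-4 - 6)))*6 = (78 + (-12 - 10))*6 = (78 - 22)*6 = 56*6 = 336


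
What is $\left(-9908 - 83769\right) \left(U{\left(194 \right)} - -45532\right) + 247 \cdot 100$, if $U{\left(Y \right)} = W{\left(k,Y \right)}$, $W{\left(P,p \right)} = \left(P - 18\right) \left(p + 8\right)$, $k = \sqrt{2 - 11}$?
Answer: $-3924666892 - 56768262 i \approx -3.9247 \cdot 10^{9} - 5.6768 \cdot 10^{7} i$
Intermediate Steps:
$k = 3 i$ ($k = \sqrt{-9} = 3 i \approx 3.0 i$)
$W{\left(P,p \right)} = \left(-18 + P\right) \left(8 + p\right)$
$U{\left(Y \right)} = -144 - 18 Y + 24 i + 3 i Y$ ($U{\left(Y \right)} = -144 - 18 Y + 8 \cdot 3 i + 3 i Y = -144 - 18 Y + 24 i + 3 i Y$)
$\left(-9908 - 83769\right) \left(U{\left(194 \right)} - -45532\right) + 247 \cdot 100 = \left(-9908 - 83769\right) \left(\left(-144 + 24 i + 3 \cdot 194 \left(-6 + i\right)\right) - -45532\right) + 247 \cdot 100 = - 93677 \left(\left(-144 + 24 i - \left(3492 - 582 i\right)\right) + 45532\right) + 24700 = - 93677 \left(\left(-3636 + 606 i\right) + 45532\right) + 24700 = - 93677 \left(41896 + 606 i\right) + 24700 = \left(-3924691592 - 56768262 i\right) + 24700 = -3924666892 - 56768262 i$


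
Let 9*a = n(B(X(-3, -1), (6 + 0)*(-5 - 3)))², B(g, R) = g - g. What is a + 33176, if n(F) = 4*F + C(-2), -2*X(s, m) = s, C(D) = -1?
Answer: 298585/9 ≈ 33176.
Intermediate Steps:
X(s, m) = -s/2
B(g, R) = 0
n(F) = -1 + 4*F (n(F) = 4*F - 1 = -1 + 4*F)
a = ⅑ (a = (-1 + 4*0)²/9 = (-1 + 0)²/9 = (⅑)*(-1)² = (⅑)*1 = ⅑ ≈ 0.11111)
a + 33176 = ⅑ + 33176 = 298585/9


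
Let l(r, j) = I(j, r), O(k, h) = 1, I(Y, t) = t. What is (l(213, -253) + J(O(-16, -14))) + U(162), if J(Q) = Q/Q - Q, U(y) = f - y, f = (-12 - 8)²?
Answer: 451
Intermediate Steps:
f = 400 (f = (-20)² = 400)
U(y) = 400 - y
l(r, j) = r
J(Q) = 1 - Q
(l(213, -253) + J(O(-16, -14))) + U(162) = (213 + (1 - 1*1)) + (400 - 1*162) = (213 + (1 - 1)) + (400 - 162) = (213 + 0) + 238 = 213 + 238 = 451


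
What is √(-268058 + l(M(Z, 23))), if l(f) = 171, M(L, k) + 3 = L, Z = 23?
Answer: I*√267887 ≈ 517.58*I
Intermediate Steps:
M(L, k) = -3 + L
√(-268058 + l(M(Z, 23))) = √(-268058 + 171) = √(-267887) = I*√267887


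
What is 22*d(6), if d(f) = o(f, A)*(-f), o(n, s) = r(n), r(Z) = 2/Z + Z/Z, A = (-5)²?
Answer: -176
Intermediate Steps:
A = 25
r(Z) = 1 + 2/Z (r(Z) = 2/Z + 1 = 1 + 2/Z)
o(n, s) = (2 + n)/n
d(f) = -2 - f (d(f) = ((2 + f)/f)*(-f) = -2 - f)
22*d(6) = 22*(-2 - 1*6) = 22*(-2 - 6) = 22*(-8) = -176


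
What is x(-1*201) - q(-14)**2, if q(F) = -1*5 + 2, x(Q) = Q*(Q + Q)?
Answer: 80793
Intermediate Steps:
x(Q) = 2*Q**2 (x(Q) = Q*(2*Q) = 2*Q**2)
q(F) = -3 (q(F) = -5 + 2 = -3)
x(-1*201) - q(-14)**2 = 2*(-1*201)**2 - 1*(-3)**2 = 2*(-201)**2 - 1*9 = 2*40401 - 9 = 80802 - 9 = 80793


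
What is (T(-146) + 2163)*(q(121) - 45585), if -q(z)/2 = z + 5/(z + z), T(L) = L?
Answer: -11184410224/121 ≈ -9.2433e+7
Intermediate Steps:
q(z) = -5/z - 2*z (q(z) = -2*(z + 5/(z + z)) = -2*(z + 5/((2*z))) = -2*(z + 5*(1/(2*z))) = -2*(z + 5/(2*z)) = -5/z - 2*z)
(T(-146) + 2163)*(q(121) - 45585) = (-146 + 2163)*((-5/121 - 2*121) - 45585) = 2017*((-5*1/121 - 242) - 45585) = 2017*((-5/121 - 242) - 45585) = 2017*(-29287/121 - 45585) = 2017*(-5545072/121) = -11184410224/121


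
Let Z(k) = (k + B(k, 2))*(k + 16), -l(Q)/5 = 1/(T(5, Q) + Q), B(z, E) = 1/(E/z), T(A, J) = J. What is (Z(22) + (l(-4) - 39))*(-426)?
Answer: -2071425/4 ≈ -5.1786e+5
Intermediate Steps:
B(z, E) = z/E
l(Q) = -5/(2*Q) (l(Q) = -5/(Q + Q) = -5*1/(2*Q) = -5/(2*Q))
Z(k) = 3*k*(16 + k)/2 (Z(k) = (k + k/2)*(k + 16) = (k + k*(½))*(16 + k) = (k + k/2)*(16 + k) = (3*k/2)*(16 + k) = 3*k*(16 + k)/2)
(Z(22) + (l(-4) - 39))*(-426) = ((3/2)*22*(16 + 22) + (-5/2/(-4) - 39))*(-426) = ((3/2)*22*38 + (-5/2*(-¼) - 39))*(-426) = (1254 + (5/8 - 39))*(-426) = (1254 - 307/8)*(-426) = (9725/8)*(-426) = -2071425/4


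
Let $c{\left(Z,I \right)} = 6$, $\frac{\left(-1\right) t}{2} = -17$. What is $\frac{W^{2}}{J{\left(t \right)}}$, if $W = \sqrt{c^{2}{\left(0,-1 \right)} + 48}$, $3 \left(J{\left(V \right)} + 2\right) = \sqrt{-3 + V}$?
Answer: $- \frac{1512}{5} - \frac{252 \sqrt{31}}{5} \approx -583.02$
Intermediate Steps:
$t = 34$ ($t = \left(-2\right) \left(-17\right) = 34$)
$J{\left(V \right)} = -2 + \frac{\sqrt{-3 + V}}{3}$
$W = 2 \sqrt{21}$ ($W = \sqrt{6^{2} + 48} = \sqrt{36 + 48} = \sqrt{84} = 2 \sqrt{21} \approx 9.1651$)
$\frac{W^{2}}{J{\left(t \right)}} = \frac{\left(2 \sqrt{21}\right)^{2}}{-2 + \frac{\sqrt{-3 + 34}}{3}} = \frac{84}{-2 + \frac{\sqrt{31}}{3}}$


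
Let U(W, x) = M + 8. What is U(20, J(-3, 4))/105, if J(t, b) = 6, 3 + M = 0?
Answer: 1/21 ≈ 0.047619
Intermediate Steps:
M = -3 (M = -3 + 0 = -3)
U(W, x) = 5 (U(W, x) = -3 + 8 = 5)
U(20, J(-3, 4))/105 = 5/105 = 5*(1/105) = 1/21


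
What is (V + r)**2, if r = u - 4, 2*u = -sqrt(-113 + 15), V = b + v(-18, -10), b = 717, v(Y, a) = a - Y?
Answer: 1039633/2 - 5047*I*sqrt(2) ≈ 5.1982e+5 - 7137.5*I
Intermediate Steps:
V = 725 (V = 717 + (-10 - 1*(-18)) = 717 + (-10 + 18) = 717 + 8 = 725)
u = -7*I*sqrt(2)/2 (u = (-sqrt(-113 + 15))/2 = (-sqrt(-98))/2 = (-7*I*sqrt(2))/2 = -7*I*sqrt(2)/2 ≈ -4.9497*I)
r = -4 - 7*I*sqrt(2)/2 (r = -7*I*sqrt(2)/2 - 4 = -4 - 7*I*sqrt(2)/2 ≈ -4.0 - 4.9497*I)
(V + r)**2 = (725 + (-4 - 7*I*sqrt(2)/2))**2 = (721 - 7*I*sqrt(2)/2)**2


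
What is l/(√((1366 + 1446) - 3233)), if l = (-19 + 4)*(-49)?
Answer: -735*I*√421/421 ≈ -35.822*I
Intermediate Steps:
l = 735 (l = -15*(-49) = 735)
l/(√((1366 + 1446) - 3233)) = 735/(√((1366 + 1446) - 3233)) = 735/(√(2812 - 3233)) = 735/(√(-421)) = 735/((I*√421)) = 735*(-I*√421/421) = -735*I*√421/421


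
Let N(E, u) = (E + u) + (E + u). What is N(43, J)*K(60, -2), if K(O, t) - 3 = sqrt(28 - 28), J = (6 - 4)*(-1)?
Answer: 246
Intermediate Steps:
J = -2 (J = 2*(-1) = -2)
N(E, u) = 2*E + 2*u
K(O, t) = 3 (K(O, t) = 3 + sqrt(28 - 28) = 3 + sqrt(0) = 3 + 0 = 3)
N(43, J)*K(60, -2) = (2*43 + 2*(-2))*3 = (86 - 4)*3 = 82*3 = 246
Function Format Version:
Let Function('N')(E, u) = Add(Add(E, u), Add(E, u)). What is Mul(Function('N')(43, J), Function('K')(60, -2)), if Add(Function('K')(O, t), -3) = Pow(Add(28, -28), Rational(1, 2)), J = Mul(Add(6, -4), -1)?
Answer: 246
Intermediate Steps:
J = -2 (J = Mul(2, -1) = -2)
Function('N')(E, u) = Add(Mul(2, E), Mul(2, u))
Function('K')(O, t) = 3 (Function('K')(O, t) = Add(3, Pow(Add(28, -28), Rational(1, 2))) = Add(3, Pow(0, Rational(1, 2))) = Add(3, 0) = 3)
Mul(Function('N')(43, J), Function('K')(60, -2)) = Mul(Add(Mul(2, 43), Mul(2, -2)), 3) = Mul(Add(86, -4), 3) = Mul(82, 3) = 246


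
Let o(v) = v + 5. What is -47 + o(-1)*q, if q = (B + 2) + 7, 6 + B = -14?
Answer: -91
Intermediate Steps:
o(v) = 5 + v
B = -20 (B = -6 - 14 = -20)
q = -11 (q = (-20 + 2) + 7 = -18 + 7 = -11)
-47 + o(-1)*q = -47 + (5 - 1)*(-11) = -47 + 4*(-11) = -47 - 44 = -91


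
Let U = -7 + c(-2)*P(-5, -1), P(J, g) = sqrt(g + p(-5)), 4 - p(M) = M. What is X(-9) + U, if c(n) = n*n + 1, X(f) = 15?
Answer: 8 + 10*sqrt(2) ≈ 22.142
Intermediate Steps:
p(M) = 4 - M
P(J, g) = sqrt(9 + g) (P(J, g) = sqrt(g + (4 - 1*(-5))) = sqrt(g + (4 + 5)) = sqrt(g + 9) = sqrt(9 + g))
c(n) = 1 + n**2 (c(n) = n**2 + 1 = 1 + n**2)
U = -7 + 10*sqrt(2) (U = -7 + (1 + (-2)**2)*sqrt(9 - 1) = -7 + (1 + 4)*sqrt(8) = -7 + 5*(2*sqrt(2)) = -7 + 10*sqrt(2) ≈ 7.1421)
X(-9) + U = 15 + (-7 + 10*sqrt(2)) = 8 + 10*sqrt(2)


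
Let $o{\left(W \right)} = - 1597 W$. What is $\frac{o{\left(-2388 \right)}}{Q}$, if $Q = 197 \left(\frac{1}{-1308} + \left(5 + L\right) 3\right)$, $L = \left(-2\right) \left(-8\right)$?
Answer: $\frac{4988235888}{16233391} \approx 307.28$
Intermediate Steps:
$L = 16$
$Q = \frac{16233391}{1308}$ ($Q = 197 \left(\frac{1}{-1308} + \left(5 + 16\right) 3\right) = 197 \left(- \frac{1}{1308} + 21 \cdot 3\right) = 197 \left(- \frac{1}{1308} + 63\right) = 197 \cdot \frac{82403}{1308} = \frac{16233391}{1308} \approx 12411.0$)
$\frac{o{\left(-2388 \right)}}{Q} = \frac{\left(-1597\right) \left(-2388\right)}{\frac{16233391}{1308}} = 3813636 \cdot \frac{1308}{16233391} = \frac{4988235888}{16233391}$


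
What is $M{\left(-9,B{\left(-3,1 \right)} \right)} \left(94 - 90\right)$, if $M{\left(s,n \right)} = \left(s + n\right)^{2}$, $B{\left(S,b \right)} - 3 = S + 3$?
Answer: $144$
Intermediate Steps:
$B{\left(S,b \right)} = 6 + S$ ($B{\left(S,b \right)} = 3 + \left(S + 3\right) = 3 + \left(3 + S\right) = 6 + S$)
$M{\left(s,n \right)} = \left(n + s\right)^{2}$
$M{\left(-9,B{\left(-3,1 \right)} \right)} \left(94 - 90\right) = \left(\left(6 - 3\right) - 9\right)^{2} \left(94 - 90\right) = \left(3 - 9\right)^{2} \cdot 4 = \left(-6\right)^{2} \cdot 4 = 36 \cdot 4 = 144$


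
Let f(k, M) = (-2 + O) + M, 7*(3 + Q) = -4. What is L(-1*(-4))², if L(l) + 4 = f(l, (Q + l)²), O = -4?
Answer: 231361/2401 ≈ 96.360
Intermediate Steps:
Q = -25/7 (Q = -3 + (⅐)*(-4) = -3 - 4/7 = -25/7 ≈ -3.5714)
f(k, M) = -6 + M (f(k, M) = (-2 - 4) + M = -6 + M)
L(l) = -10 + (-25/7 + l)² (L(l) = -4 + (-6 + (-25/7 + l)²) = -10 + (-25/7 + l)²)
L(-1*(-4))² = (-10 + (-25 + 7*(-1*(-4)))²/49)² = (-10 + (-25 + 7*4)²/49)² = (-10 + (-25 + 28)²/49)² = (-10 + (1/49)*3²)² = (-10 + (1/49)*9)² = (-10 + 9/49)² = (-481/49)² = 231361/2401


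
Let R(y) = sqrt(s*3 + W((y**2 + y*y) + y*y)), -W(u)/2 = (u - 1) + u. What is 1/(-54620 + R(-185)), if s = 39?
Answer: -54620/2983754981 - I*sqrt(410581)/2983754981 ≈ -1.8306e-5 - 2.1475e-7*I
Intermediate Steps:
W(u) = 2 - 4*u (W(u) = -2*((u - 1) + u) = -2*((-1 + u) + u) = -2*(-1 + 2*u) = 2 - 4*u)
R(y) = sqrt(119 - 12*y**2) (R(y) = sqrt(39*3 + (2 - 4*((y**2 + y*y) + y*y))) = sqrt(117 + (2 - 4*((y**2 + y**2) + y**2))) = sqrt(117 + (2 - 4*(2*y**2 + y**2))) = sqrt(117 + (2 - 12*y**2)) = sqrt(119 - 12*y**2))
1/(-54620 + R(-185)) = 1/(-54620 + sqrt(119 - 12*(-185)**2)) = 1/(-54620 + sqrt(119 - 12*34225)) = 1/(-54620 + sqrt(119 - 410700)) = 1/(-54620 + sqrt(-410581)) = 1/(-54620 + I*sqrt(410581))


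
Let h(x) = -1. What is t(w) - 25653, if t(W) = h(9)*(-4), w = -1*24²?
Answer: -25649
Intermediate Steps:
w = -576 (w = -1*576 = -576)
t(W) = 4 (t(W) = -1*(-4) = 4)
t(w) - 25653 = 4 - 25653 = -25649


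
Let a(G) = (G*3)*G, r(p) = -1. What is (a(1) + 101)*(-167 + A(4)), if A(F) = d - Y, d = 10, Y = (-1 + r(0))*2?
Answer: -15912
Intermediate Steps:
Y = -4 (Y = (-1 - 1)*2 = -2*2 = -4)
a(G) = 3*G**2 (a(G) = (3*G)*G = 3*G**2)
A(F) = 14 (A(F) = 10 - 1*(-4) = 10 + 4 = 14)
(a(1) + 101)*(-167 + A(4)) = (3*1**2 + 101)*(-167 + 14) = (3*1 + 101)*(-153) = (3 + 101)*(-153) = 104*(-153) = -15912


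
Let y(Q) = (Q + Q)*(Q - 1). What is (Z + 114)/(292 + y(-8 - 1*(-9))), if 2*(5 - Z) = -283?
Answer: 521/584 ≈ 0.89212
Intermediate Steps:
Z = 293/2 (Z = 5 - ½*(-283) = 5 + 283/2 = 293/2 ≈ 146.50)
y(Q) = 2*Q*(-1 + Q) (y(Q) = (2*Q)*(-1 + Q) = 2*Q*(-1 + Q))
(Z + 114)/(292 + y(-8 - 1*(-9))) = (293/2 + 114)/(292 + 2*(-8 - 1*(-9))*(-1 + (-8 - 1*(-9)))) = 521/(2*(292 + 2*(-8 + 9)*(-1 + (-8 + 9)))) = 521/(2*(292 + 2*1*(-1 + 1))) = 521/(2*(292 + 2*1*0)) = 521/(2*(292 + 0)) = (521/2)/292 = (521/2)*(1/292) = 521/584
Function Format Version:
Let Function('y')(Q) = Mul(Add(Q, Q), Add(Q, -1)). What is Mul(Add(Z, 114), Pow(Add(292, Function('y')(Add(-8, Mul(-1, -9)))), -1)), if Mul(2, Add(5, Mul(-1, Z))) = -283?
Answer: Rational(521, 584) ≈ 0.89212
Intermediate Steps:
Z = Rational(293, 2) (Z = Add(5, Mul(Rational(-1, 2), -283)) = Add(5, Rational(283, 2)) = Rational(293, 2) ≈ 146.50)
Function('y')(Q) = Mul(2, Q, Add(-1, Q)) (Function('y')(Q) = Mul(Mul(2, Q), Add(-1, Q)) = Mul(2, Q, Add(-1, Q)))
Mul(Add(Z, 114), Pow(Add(292, Function('y')(Add(-8, Mul(-1, -9)))), -1)) = Mul(Add(Rational(293, 2), 114), Pow(Add(292, Mul(2, Add(-8, Mul(-1, -9)), Add(-1, Add(-8, Mul(-1, -9))))), -1)) = Mul(Rational(521, 2), Pow(Add(292, Mul(2, Add(-8, 9), Add(-1, Add(-8, 9)))), -1)) = Mul(Rational(521, 2), Pow(Add(292, Mul(2, 1, Add(-1, 1))), -1)) = Mul(Rational(521, 2), Pow(Add(292, Mul(2, 1, 0)), -1)) = Mul(Rational(521, 2), Pow(Add(292, 0), -1)) = Mul(Rational(521, 2), Pow(292, -1)) = Mul(Rational(521, 2), Rational(1, 292)) = Rational(521, 584)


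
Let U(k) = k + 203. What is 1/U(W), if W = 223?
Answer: 1/426 ≈ 0.0023474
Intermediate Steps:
U(k) = 203 + k
1/U(W) = 1/(203 + 223) = 1/426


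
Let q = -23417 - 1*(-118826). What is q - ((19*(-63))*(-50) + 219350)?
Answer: -183791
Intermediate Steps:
q = 95409 (q = -23417 + 118826 = 95409)
q - ((19*(-63))*(-50) + 219350) = 95409 - ((19*(-63))*(-50) + 219350) = 95409 - (-1197*(-50) + 219350) = 95409 - (59850 + 219350) = 95409 - 1*279200 = 95409 - 279200 = -183791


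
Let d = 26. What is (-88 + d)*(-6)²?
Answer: -2232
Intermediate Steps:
(-88 + d)*(-6)² = (-88 + 26)*(-6)² = -62*36 = -2232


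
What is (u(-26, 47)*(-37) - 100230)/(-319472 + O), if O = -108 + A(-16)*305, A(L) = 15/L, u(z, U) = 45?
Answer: 326064/1023571 ≈ 0.31856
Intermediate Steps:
O = -6303/16 (O = -108 + (15/(-16))*305 = -108 + (15*(-1/16))*305 = -108 - 15/16*305 = -108 - 4575/16 = -6303/16 ≈ -393.94)
(u(-26, 47)*(-37) - 100230)/(-319472 + O) = (45*(-37) - 100230)/(-319472 - 6303/16) = (-1665 - 100230)/(-5117855/16) = -101895*(-16/5117855) = 326064/1023571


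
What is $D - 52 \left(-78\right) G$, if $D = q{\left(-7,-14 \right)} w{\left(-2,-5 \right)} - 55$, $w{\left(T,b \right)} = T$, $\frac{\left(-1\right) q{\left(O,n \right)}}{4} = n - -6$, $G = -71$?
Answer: $-288095$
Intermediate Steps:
$q{\left(O,n \right)} = -24 - 4 n$ ($q{\left(O,n \right)} = - 4 \left(n - -6\right) = - 4 \left(n + 6\right) = - 4 \left(6 + n\right) = -24 - 4 n$)
$D = -119$ ($D = \left(-24 - -56\right) \left(-2\right) - 55 = \left(-24 + 56\right) \left(-2\right) - 55 = 32 \left(-2\right) - 55 = -64 - 55 = -119$)
$D - 52 \left(-78\right) G = -119 - 52 \left(-78\right) \left(-71\right) = -119 - \left(-4056\right) \left(-71\right) = -119 - 287976 = -288095$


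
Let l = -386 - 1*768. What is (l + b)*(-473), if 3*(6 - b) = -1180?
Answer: 1070872/3 ≈ 3.5696e+5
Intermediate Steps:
b = 1198/3 (b = 6 - ⅓*(-1180) = 6 + 1180/3 = 1198/3 ≈ 399.33)
l = -1154 (l = -386 - 768 = -1154)
(l + b)*(-473) = (-1154 + 1198/3)*(-473) = -2264/3*(-473) = 1070872/3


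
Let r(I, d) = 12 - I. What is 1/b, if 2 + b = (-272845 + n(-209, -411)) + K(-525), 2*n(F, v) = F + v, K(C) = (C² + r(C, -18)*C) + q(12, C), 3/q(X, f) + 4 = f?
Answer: -529/147832756 ≈ -3.5784e-6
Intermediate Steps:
q(X, f) = 3/(-4 + f)
K(C) = C² + 3/(-4 + C) + C*(12 - C) (K(C) = (C² + (12 - C)*C) + 3/(-4 + C) = (C² + C*(12 - C)) + 3/(-4 + C) = C² + 3/(-4 + C) + C*(12 - C))
n(F, v) = F/2 + v/2 (n(F, v) = (F + v)/2 = F/2 + v/2)
b = -147832756/529 (b = -2 + ((-272845 + ((½)*(-209) + (½)*(-411))) + 3*(1 + 4*(-525)*(-4 - 525))/(-4 - 525)) = -2 + ((-272845 + (-209/2 - 411/2)) + 3*(1 + 4*(-525)*(-529))/(-529)) = -2 + ((-272845 - 310) + 3*(-1/529)*(1 + 1110900)) = -2 + (-273155 + 3*(-1/529)*1110901) = -2 + (-273155 - 3332703/529) = -2 - 147831698/529 = -147832756/529 ≈ -2.7946e+5)
1/b = 1/(-147832756/529) = -529/147832756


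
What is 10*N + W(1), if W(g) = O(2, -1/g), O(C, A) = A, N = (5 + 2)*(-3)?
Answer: -211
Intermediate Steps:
N = -21 (N = 7*(-3) = -21)
W(g) = -1/g
10*N + W(1) = 10*(-21) - 1/1 = -210 - 1*1 = -210 - 1 = -211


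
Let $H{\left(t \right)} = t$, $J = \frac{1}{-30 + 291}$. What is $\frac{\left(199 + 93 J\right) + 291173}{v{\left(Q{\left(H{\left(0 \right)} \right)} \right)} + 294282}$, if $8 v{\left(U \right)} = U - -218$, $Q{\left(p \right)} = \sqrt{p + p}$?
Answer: $\frac{101397580}{102419619} \approx 0.99002$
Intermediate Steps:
$J = \frac{1}{261} \approx 0.0038314$
$Q{\left(p \right)} = \sqrt{2} \sqrt{p}$ ($Q{\left(p \right)} = \sqrt{2 p} = \sqrt{2} \sqrt{p}$)
$v{\left(U \right)} = \frac{109}{4} + \frac{U}{8}$ ($v{\left(U \right)} = \frac{U - -218}{8} = \frac{U + 218}{8} = \frac{218 + U}{8} = \frac{109}{4} + \frac{U}{8}$)
$\frac{\left(199 + 93 J\right) + 291173}{v{\left(Q{\left(H{\left(0 \right)} \right)} \right)} + 294282} = \frac{\left(199 + 93 \cdot \frac{1}{261}\right) + 291173}{\left(\frac{109}{4} + \frac{\sqrt{2} \sqrt{0}}{8}\right) + 294282} = \frac{\left(199 + \frac{31}{87}\right) + 291173}{\left(\frac{109}{4} + \frac{\sqrt{2} \cdot 0}{8}\right) + 294282} = \frac{\frac{17344}{87} + 291173}{\left(\frac{109}{4} + \frac{1}{8} \cdot 0\right) + 294282} = \frac{25349395}{87 \left(\left(\frac{109}{4} + 0\right) + 294282\right)} = \frac{25349395}{87 \left(\frac{109}{4} + 294282\right)} = \frac{25349395}{87 \cdot \frac{1177237}{4}} = \frac{25349395}{87} \cdot \frac{4}{1177237} = \frac{101397580}{102419619}$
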